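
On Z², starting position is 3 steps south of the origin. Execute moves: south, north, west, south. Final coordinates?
(-1, -4)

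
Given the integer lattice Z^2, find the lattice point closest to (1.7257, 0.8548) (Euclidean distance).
(2, 1)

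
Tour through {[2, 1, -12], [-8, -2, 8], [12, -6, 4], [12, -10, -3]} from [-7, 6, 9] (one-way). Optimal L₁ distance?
79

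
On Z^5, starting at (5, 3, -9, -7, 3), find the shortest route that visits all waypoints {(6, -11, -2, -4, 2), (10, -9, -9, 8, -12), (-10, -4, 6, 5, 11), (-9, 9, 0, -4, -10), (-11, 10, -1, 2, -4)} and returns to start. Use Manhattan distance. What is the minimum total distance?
232
(one optimal route: (5, 3, -9, -7, 3) → (6, -11, -2, -4, 2) → (10, -9, -9, 8, -12) → (-10, -4, 6, 5, 11) → (-11, 10, -1, 2, -4) → (-9, 9, 0, -4, -10) → (5, 3, -9, -7, 3))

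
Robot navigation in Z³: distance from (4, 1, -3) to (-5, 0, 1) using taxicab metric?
14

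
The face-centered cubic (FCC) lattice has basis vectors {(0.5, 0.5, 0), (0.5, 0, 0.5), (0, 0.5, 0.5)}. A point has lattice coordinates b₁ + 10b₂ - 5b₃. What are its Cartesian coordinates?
(5.5, -2, 2.5)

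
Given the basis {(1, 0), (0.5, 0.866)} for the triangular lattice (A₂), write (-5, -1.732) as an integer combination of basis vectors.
-4b₁ - 2b₂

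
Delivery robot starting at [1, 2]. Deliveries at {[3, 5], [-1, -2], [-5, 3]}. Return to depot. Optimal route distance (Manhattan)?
30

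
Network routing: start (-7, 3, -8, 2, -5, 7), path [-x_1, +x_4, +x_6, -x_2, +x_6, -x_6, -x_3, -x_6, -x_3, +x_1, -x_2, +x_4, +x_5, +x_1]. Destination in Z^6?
(-6, 1, -10, 4, -4, 7)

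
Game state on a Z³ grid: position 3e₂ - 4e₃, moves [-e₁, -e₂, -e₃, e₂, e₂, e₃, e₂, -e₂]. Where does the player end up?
(-1, 4, -4)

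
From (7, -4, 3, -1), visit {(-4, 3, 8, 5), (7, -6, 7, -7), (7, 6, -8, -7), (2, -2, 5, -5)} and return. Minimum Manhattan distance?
118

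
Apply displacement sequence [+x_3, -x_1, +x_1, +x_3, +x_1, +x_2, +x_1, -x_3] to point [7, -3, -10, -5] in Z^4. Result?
(9, -2, -9, -5)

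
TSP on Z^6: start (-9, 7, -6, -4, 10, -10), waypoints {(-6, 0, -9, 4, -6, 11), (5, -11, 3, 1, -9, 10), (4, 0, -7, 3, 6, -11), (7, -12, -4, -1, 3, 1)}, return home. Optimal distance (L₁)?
202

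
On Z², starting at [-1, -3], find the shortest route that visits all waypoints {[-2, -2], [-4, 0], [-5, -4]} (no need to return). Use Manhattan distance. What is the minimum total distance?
11
(one optimal route: (-1, -3) → (-2, -2) → (-4, 0) → (-5, -4))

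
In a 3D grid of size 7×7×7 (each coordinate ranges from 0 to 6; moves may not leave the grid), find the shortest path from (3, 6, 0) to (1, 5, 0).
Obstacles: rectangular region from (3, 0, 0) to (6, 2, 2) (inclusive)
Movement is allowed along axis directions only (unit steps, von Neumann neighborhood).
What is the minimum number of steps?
3
(one shortest path: (3, 6, 0) → (2, 6, 0) → (1, 6, 0) → (1, 5, 0))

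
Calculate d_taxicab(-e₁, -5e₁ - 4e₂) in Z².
8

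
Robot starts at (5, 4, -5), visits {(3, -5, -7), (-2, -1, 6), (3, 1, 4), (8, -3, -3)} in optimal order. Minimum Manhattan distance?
49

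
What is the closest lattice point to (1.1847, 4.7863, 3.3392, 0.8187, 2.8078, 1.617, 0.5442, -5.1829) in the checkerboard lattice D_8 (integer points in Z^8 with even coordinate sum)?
(1, 5, 3, 1, 3, 2, 0, -5)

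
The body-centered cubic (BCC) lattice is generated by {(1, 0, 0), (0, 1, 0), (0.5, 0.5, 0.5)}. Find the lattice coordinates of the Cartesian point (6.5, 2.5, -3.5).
10b₁ + 6b₂ - 7b₃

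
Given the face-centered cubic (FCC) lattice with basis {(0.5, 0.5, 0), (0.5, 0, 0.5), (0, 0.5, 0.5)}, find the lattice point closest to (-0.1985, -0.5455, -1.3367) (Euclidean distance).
(0, -0.5, -1.5)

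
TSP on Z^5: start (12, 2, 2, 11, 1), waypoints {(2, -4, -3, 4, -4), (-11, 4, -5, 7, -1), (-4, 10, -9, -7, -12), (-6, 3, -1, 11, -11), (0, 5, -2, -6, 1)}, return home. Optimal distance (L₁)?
188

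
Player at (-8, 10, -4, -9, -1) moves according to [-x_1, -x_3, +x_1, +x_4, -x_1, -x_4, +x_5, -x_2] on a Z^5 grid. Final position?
(-9, 9, -5, -9, 0)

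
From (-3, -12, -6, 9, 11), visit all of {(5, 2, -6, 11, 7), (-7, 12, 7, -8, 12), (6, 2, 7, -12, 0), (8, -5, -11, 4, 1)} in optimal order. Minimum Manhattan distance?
139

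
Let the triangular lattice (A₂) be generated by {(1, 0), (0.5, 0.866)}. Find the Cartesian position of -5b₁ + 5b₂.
(-2.5, 4.33)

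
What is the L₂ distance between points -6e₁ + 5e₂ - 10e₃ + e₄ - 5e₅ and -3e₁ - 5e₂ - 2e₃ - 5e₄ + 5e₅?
17.5784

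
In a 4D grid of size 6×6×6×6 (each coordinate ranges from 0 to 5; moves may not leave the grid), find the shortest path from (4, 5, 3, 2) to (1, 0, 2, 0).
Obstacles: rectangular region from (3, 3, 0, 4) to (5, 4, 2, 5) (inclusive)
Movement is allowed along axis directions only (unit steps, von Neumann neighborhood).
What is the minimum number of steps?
11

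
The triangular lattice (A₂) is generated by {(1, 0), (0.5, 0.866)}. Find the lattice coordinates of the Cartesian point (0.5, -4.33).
3b₁ - 5b₂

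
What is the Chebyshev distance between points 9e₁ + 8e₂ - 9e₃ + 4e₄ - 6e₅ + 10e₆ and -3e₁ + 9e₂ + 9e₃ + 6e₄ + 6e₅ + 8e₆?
18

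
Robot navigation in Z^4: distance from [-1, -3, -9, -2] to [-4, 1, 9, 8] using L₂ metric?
21.1896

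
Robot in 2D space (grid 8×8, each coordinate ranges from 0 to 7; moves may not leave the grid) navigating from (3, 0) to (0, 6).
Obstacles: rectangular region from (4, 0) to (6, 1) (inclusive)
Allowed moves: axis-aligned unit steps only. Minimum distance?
9
(one shortest path: (3, 0) → (2, 0) → (1, 0) → (0, 0) → (0, 1) → (0, 2) → (0, 3) → (0, 4) → (0, 5) → (0, 6))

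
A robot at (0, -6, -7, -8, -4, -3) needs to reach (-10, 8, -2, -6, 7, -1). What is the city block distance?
44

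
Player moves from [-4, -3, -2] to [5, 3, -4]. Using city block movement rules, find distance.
17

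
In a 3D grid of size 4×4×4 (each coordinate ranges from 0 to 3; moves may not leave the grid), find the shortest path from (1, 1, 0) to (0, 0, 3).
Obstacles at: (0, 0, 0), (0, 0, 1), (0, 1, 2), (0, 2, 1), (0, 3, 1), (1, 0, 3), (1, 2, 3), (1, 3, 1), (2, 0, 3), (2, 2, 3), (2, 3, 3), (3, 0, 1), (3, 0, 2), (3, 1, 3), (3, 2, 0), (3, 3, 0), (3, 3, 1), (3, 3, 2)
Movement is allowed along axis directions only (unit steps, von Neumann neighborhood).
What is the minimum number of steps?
5
(one shortest path: (1, 1, 0) → (1, 0, 0) → (1, 0, 1) → (1, 0, 2) → (0, 0, 2) → (0, 0, 3))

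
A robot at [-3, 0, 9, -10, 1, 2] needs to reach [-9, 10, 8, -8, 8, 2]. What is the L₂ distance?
13.784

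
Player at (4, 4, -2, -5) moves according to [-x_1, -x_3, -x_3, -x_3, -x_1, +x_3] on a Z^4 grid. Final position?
(2, 4, -4, -5)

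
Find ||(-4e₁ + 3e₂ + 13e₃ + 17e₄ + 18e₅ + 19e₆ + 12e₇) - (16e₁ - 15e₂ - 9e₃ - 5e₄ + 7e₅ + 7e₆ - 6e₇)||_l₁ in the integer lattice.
123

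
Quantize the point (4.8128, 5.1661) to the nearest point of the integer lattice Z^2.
(5, 5)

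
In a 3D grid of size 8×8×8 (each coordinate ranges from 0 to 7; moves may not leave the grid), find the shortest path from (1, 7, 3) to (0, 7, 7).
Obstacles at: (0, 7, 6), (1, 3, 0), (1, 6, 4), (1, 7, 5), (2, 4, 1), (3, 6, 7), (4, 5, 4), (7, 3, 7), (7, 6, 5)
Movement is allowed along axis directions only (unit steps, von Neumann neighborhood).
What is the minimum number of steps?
7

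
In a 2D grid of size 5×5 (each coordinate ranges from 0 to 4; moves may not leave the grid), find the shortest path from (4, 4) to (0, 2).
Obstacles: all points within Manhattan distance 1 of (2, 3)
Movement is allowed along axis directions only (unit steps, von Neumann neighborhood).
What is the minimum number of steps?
8
(one shortest path: (4, 4) → (4, 3) → (4, 2) → (3, 2) → (3, 1) → (2, 1) → (1, 1) → (0, 1) → (0, 2))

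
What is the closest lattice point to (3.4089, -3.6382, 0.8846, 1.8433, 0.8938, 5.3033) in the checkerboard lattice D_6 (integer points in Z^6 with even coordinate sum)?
(3, -4, 1, 2, 1, 5)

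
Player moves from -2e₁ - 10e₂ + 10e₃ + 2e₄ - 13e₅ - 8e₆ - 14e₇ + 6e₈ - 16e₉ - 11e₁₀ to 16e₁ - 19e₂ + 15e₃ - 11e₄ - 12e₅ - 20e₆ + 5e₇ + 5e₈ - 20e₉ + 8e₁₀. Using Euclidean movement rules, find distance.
38.5097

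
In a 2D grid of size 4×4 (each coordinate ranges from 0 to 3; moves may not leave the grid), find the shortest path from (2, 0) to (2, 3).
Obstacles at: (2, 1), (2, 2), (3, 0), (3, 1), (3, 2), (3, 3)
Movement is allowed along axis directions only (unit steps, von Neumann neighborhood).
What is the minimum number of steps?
5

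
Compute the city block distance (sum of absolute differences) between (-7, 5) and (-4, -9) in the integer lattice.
17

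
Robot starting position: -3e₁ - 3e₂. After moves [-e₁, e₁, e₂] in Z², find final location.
(-3, -2)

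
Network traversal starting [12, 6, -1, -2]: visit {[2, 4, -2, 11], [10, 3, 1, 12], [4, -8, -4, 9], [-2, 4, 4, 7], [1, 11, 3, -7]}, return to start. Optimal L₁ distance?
128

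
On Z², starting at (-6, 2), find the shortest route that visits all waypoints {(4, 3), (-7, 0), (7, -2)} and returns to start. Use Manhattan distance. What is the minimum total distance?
38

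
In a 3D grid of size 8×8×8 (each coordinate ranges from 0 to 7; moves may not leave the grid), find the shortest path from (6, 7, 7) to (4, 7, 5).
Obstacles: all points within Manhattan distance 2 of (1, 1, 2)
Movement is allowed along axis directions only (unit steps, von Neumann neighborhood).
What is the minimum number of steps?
4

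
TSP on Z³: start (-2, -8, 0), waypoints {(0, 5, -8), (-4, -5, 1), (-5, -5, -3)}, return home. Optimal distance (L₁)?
54
(one optimal route: (-2, -8, 0) → (0, 5, -8) → (-5, -5, -3) → (-4, -5, 1) → (-2, -8, 0))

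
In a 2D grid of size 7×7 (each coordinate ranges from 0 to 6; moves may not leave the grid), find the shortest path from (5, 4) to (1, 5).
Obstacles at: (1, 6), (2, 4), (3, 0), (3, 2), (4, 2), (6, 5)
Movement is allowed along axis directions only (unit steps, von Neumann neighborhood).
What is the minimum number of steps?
5
(one shortest path: (5, 4) → (4, 4) → (3, 4) → (3, 5) → (2, 5) → (1, 5))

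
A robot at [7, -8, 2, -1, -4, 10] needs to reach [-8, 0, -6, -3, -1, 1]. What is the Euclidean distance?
21.1424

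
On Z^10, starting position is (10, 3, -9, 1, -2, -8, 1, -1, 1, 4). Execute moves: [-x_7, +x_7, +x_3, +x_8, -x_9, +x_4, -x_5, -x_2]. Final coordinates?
(10, 2, -8, 2, -3, -8, 1, 0, 0, 4)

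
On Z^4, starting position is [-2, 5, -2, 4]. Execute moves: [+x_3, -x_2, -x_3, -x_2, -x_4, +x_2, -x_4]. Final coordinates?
(-2, 4, -2, 2)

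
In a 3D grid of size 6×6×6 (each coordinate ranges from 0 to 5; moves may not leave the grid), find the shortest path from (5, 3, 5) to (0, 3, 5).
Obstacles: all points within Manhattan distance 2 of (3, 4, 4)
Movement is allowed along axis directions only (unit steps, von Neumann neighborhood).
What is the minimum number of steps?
7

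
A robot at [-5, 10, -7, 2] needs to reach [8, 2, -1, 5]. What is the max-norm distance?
13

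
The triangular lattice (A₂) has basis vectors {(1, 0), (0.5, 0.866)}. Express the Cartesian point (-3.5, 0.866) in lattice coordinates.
-4b₁ + b₂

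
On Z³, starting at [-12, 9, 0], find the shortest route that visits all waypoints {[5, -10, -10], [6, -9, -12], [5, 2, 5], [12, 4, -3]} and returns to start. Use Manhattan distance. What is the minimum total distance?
120
(one optimal route: (-12, 9, 0) → (5, 2, 5) → (5, -10, -10) → (6, -9, -12) → (12, 4, -3) → (-12, 9, 0))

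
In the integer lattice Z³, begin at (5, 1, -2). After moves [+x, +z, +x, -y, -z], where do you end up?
(7, 0, -2)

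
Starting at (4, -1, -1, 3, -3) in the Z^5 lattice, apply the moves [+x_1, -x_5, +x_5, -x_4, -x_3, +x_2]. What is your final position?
(5, 0, -2, 2, -3)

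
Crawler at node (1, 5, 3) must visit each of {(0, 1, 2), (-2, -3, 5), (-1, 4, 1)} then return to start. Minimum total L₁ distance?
32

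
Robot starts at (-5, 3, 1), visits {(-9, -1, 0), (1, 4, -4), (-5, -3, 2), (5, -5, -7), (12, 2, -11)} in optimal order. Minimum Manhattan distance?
68
(one optimal route: (-5, 3, 1) → (-5, -3, 2) → (-9, -1, 0) → (1, 4, -4) → (5, -5, -7) → (12, 2, -11))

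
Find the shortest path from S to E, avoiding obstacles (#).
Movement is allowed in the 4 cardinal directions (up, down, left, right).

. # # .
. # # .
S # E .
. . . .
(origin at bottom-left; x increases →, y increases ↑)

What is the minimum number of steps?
4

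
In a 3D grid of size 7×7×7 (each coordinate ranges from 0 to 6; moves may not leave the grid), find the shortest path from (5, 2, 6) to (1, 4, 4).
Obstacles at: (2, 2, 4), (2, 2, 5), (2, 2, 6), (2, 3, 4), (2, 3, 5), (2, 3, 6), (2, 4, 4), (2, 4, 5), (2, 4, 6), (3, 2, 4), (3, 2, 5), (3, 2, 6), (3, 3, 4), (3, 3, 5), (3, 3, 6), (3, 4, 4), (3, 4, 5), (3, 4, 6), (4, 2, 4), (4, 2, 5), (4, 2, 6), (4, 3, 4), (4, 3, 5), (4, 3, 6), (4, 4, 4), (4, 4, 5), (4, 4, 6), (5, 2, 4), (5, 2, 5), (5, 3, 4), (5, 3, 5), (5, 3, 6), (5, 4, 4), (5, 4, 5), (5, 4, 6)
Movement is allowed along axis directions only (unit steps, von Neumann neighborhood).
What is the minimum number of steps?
10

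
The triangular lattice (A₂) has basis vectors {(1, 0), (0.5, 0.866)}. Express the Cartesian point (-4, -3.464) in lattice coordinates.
-2b₁ - 4b₂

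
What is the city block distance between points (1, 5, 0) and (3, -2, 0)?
9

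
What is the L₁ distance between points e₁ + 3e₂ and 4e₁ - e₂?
7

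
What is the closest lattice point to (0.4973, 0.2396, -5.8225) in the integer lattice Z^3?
(0, 0, -6)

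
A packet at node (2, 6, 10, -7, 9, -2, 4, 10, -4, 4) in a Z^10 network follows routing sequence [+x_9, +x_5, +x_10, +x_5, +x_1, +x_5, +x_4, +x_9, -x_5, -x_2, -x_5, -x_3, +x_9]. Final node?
(3, 5, 9, -6, 10, -2, 4, 10, -1, 5)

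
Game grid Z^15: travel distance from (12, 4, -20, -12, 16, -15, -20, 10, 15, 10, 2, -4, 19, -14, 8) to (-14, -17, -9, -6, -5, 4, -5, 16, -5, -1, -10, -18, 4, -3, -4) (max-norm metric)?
26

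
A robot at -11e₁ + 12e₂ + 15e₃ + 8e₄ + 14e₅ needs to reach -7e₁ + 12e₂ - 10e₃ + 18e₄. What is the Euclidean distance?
30.6105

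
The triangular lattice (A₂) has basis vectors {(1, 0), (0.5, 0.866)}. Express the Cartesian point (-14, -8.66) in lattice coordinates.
-9b₁ - 10b₂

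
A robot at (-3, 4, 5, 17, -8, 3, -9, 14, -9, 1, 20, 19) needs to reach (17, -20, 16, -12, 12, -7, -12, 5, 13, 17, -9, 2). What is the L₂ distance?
66.3174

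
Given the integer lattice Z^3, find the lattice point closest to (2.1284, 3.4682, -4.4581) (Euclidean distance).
(2, 3, -4)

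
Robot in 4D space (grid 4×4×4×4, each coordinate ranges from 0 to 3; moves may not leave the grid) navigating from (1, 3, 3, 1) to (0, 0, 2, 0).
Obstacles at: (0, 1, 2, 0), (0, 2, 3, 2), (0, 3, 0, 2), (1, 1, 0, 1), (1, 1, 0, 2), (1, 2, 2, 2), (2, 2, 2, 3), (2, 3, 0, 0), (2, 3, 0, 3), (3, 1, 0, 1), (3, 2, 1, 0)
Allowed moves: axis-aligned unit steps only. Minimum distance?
6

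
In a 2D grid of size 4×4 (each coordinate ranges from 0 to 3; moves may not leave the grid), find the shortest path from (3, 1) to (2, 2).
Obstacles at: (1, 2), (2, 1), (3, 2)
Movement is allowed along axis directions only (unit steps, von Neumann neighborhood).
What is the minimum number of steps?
10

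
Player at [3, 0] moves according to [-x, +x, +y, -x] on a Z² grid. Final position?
(2, 1)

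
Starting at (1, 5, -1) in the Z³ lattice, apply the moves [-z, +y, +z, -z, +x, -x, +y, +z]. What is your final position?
(1, 7, -1)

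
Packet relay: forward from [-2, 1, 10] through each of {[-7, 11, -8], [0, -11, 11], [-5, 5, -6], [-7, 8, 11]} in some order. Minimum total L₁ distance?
73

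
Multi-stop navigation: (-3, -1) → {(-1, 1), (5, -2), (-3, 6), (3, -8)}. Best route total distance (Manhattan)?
31
(one optimal route: (-3, -1) → (-3, 6) → (-1, 1) → (5, -2) → (3, -8))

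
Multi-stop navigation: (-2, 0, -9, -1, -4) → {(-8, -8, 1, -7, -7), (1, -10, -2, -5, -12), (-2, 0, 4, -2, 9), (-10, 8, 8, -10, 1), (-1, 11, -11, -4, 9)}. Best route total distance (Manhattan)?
152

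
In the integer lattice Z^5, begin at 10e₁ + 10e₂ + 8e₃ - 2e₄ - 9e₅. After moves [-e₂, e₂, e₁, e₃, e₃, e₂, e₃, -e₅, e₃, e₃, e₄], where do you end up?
(11, 11, 13, -1, -10)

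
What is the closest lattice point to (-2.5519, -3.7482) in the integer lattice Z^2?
(-3, -4)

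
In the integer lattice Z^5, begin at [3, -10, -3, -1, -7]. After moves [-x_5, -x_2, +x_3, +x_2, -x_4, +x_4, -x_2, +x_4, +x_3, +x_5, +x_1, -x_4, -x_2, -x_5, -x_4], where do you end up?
(4, -12, -1, -2, -8)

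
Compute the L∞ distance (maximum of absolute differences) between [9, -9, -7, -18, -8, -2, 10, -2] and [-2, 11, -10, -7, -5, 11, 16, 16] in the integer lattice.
20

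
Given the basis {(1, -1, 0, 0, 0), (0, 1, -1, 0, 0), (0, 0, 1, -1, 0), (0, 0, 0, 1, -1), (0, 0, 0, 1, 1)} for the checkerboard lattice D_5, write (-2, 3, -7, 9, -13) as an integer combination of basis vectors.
-2b₁ + b₂ - 6b₃ + 8b₄ - 5b₅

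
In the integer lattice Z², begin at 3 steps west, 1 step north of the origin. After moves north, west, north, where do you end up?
(-4, 3)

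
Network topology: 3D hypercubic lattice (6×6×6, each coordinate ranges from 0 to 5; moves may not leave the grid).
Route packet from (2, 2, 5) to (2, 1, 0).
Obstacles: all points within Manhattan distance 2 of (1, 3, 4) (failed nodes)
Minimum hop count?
6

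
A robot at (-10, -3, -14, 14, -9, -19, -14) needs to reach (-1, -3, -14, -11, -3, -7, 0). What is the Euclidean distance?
32.8938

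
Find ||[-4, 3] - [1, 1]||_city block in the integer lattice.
7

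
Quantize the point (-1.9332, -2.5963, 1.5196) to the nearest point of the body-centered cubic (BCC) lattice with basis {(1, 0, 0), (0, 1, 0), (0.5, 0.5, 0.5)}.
(-1.5, -2.5, 1.5)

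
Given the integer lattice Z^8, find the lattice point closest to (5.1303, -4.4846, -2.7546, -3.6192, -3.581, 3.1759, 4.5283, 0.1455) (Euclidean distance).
(5, -4, -3, -4, -4, 3, 5, 0)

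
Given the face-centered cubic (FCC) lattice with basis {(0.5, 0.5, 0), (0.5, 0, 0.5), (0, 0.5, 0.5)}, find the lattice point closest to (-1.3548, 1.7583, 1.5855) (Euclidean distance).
(-1.5, 2, 1.5)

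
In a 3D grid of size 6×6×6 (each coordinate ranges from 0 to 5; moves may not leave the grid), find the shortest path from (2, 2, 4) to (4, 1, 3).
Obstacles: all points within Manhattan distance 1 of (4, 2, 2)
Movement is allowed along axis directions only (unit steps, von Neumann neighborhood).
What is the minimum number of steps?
4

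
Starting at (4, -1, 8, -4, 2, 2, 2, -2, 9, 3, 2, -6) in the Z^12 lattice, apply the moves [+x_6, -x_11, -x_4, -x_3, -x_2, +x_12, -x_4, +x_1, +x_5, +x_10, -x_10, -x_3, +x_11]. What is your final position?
(5, -2, 6, -6, 3, 3, 2, -2, 9, 3, 2, -5)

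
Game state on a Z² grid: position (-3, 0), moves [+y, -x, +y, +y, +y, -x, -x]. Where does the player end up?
(-6, 4)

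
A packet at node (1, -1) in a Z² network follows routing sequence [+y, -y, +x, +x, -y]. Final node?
(3, -2)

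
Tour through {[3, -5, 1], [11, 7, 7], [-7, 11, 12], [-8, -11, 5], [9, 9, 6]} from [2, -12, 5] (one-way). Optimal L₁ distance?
87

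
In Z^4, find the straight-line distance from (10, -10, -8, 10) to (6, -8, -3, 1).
11.225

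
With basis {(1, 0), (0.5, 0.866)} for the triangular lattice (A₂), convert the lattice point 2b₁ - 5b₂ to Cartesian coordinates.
(-0.5, -4.33)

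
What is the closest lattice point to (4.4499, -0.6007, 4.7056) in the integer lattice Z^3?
(4, -1, 5)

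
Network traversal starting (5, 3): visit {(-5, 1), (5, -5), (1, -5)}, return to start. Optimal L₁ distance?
36
(one optimal route: (5, 3) → (-5, 1) → (1, -5) → (5, -5) → (5, 3))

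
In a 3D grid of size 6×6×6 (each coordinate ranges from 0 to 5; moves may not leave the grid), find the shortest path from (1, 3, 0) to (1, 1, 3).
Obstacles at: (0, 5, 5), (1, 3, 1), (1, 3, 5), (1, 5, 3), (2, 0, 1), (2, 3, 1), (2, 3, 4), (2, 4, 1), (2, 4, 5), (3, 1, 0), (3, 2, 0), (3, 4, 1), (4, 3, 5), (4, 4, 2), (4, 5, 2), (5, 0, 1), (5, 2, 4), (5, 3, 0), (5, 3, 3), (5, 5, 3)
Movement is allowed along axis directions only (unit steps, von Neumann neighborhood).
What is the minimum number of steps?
5
(one shortest path: (1, 3, 0) → (1, 2, 0) → (1, 1, 0) → (1, 1, 1) → (1, 1, 2) → (1, 1, 3))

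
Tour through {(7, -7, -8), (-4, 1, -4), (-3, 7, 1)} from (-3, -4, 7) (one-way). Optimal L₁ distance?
52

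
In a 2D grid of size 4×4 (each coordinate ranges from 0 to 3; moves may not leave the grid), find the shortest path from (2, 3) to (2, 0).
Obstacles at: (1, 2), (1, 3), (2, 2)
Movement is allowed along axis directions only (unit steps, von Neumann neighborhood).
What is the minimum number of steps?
5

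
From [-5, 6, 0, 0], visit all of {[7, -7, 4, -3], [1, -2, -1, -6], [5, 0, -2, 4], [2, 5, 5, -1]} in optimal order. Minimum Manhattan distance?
70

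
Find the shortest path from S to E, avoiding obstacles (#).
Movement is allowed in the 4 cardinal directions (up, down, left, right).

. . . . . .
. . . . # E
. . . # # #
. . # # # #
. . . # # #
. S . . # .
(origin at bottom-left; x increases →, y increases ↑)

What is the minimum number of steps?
10
(one shortest path: (1, 0) → (1, 1) → (1, 2) → (1, 3) → (2, 3) → (2, 4) → (3, 4) → (3, 5) → (4, 5) → (5, 5) → (5, 4))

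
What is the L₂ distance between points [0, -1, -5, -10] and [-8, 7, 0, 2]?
17.2337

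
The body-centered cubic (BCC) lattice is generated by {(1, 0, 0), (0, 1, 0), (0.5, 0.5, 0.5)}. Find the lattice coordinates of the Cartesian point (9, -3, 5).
4b₁ - 8b₂ + 10b₃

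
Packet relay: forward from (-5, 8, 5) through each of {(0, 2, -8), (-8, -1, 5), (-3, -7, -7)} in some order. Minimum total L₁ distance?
48
(one optimal route: (-5, 8, 5) → (-8, -1, 5) → (-3, -7, -7) → (0, 2, -8))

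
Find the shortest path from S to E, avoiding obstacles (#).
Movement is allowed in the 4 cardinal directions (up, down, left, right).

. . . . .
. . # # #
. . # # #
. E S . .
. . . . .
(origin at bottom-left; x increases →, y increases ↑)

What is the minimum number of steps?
1
(one shortest path: (2, 1) → (1, 1))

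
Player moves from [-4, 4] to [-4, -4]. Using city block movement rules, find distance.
8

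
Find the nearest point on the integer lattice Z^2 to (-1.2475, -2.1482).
(-1, -2)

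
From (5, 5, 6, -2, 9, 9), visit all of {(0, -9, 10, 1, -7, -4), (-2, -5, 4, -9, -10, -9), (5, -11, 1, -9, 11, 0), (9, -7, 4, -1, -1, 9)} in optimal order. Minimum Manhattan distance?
143
(one optimal route: (5, 5, 6, -2, 9, 9) → (9, -7, 4, -1, -1, 9) → (0, -9, 10, 1, -7, -4) → (-2, -5, 4, -9, -10, -9) → (5, -11, 1, -9, 11, 0))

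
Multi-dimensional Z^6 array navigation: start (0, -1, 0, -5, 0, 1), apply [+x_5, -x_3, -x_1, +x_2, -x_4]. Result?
(-1, 0, -1, -6, 1, 1)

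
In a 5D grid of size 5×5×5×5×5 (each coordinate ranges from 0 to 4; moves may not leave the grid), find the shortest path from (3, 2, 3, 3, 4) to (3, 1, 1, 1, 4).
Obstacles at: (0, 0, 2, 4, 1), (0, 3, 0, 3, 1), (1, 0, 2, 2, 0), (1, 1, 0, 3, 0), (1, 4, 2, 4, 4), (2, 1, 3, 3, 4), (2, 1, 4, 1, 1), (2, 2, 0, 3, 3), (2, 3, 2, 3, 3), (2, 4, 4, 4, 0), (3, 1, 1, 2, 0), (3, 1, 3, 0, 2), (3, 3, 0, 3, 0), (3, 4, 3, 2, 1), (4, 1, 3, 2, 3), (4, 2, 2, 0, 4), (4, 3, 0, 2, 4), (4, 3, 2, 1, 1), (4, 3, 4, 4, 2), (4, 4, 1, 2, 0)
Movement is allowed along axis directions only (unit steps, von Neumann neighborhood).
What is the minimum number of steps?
5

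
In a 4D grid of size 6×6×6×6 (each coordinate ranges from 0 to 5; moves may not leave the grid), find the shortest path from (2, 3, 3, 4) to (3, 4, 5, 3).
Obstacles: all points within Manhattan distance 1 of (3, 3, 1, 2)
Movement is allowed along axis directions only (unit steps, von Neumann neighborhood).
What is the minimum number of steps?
5
(one shortest path: (2, 3, 3, 4) → (3, 3, 3, 4) → (3, 4, 3, 4) → (3, 4, 4, 4) → (3, 4, 5, 4) → (3, 4, 5, 3))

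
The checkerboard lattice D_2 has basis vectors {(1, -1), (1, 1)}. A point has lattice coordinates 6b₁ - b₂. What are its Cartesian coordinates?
(5, -7)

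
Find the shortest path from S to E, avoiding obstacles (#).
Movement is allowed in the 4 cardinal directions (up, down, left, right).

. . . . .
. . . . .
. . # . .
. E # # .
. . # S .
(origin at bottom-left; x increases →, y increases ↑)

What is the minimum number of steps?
9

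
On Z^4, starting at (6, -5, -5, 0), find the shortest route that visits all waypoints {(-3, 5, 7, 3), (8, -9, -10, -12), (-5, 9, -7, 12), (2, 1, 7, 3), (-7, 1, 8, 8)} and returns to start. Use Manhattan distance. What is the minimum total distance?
158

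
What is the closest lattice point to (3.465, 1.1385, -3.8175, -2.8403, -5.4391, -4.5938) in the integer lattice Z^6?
(3, 1, -4, -3, -5, -5)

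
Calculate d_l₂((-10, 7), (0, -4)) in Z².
14.8661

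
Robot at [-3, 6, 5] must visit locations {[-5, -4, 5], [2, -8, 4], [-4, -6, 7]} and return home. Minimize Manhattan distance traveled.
48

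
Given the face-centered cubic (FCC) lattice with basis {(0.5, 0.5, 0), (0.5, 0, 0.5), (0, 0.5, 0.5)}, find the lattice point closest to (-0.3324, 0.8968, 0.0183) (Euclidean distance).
(0, 1, 0)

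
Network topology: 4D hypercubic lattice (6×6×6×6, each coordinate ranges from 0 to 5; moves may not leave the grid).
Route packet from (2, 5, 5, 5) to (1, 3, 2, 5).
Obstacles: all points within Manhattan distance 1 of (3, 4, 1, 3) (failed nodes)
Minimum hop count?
6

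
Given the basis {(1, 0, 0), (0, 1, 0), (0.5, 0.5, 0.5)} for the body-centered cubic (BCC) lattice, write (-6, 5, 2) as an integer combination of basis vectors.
-8b₁ + 3b₂ + 4b₃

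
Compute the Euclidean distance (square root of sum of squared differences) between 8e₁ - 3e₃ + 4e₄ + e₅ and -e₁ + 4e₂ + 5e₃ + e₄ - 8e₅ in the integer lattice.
15.843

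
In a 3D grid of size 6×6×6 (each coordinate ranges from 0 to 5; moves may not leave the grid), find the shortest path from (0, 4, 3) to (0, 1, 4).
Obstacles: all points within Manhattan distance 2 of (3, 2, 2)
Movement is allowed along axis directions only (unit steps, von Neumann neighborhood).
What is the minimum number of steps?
4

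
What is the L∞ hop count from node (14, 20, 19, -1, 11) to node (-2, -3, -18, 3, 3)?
37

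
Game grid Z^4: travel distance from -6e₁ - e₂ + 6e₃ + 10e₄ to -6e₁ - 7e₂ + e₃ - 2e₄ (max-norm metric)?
12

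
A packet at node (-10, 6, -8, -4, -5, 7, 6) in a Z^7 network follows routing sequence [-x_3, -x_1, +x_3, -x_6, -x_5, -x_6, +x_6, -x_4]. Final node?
(-11, 6, -8, -5, -6, 6, 6)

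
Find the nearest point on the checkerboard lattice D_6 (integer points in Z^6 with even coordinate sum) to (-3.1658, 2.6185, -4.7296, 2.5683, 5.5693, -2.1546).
(-3, 3, -5, 3, 6, -2)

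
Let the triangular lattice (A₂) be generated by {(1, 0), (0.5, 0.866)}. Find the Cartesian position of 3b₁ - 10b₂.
(-2, -8.66)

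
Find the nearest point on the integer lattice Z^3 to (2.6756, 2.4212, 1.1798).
(3, 2, 1)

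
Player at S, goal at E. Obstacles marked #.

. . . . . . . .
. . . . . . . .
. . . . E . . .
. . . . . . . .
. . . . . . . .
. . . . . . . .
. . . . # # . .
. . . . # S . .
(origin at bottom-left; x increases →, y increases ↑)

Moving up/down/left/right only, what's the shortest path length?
8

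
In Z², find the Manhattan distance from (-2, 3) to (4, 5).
8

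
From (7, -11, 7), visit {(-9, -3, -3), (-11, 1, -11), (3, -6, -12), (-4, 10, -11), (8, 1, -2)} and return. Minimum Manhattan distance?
126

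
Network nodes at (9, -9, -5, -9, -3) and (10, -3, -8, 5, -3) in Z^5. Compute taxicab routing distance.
24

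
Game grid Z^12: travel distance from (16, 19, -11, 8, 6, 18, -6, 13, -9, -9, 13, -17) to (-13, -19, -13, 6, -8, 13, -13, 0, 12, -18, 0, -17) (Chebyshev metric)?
38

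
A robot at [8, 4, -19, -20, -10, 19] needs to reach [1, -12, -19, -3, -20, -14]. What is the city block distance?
83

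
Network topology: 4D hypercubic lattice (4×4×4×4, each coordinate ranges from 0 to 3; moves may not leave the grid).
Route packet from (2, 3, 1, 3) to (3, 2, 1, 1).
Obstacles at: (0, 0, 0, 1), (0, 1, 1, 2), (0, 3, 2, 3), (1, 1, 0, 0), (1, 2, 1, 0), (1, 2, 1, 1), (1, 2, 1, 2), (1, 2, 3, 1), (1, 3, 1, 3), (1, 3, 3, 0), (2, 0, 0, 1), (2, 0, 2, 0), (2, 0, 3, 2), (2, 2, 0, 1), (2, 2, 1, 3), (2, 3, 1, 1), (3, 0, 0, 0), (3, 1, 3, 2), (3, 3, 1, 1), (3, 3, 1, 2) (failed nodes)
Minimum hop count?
4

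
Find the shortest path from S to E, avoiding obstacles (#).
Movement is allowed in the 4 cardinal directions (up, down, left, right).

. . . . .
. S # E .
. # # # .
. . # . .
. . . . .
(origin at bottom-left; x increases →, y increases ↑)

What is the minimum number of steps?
4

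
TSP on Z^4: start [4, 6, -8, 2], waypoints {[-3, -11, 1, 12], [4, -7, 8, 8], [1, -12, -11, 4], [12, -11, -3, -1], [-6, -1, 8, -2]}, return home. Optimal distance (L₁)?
168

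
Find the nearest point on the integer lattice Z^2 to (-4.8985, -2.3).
(-5, -2)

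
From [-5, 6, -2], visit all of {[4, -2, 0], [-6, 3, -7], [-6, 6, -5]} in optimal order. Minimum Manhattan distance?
31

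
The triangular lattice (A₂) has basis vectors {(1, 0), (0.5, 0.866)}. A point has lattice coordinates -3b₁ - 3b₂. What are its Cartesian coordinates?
(-4.5, -2.598)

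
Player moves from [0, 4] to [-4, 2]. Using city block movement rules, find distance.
6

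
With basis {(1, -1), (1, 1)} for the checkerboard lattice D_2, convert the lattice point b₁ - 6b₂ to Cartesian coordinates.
(-5, -7)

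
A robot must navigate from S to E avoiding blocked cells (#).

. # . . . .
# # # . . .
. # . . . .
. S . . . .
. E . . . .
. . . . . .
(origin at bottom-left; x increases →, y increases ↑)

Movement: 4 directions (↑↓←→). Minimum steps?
1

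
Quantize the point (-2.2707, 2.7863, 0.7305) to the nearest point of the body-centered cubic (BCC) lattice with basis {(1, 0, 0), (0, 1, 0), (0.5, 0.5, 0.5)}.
(-2.5, 2.5, 0.5)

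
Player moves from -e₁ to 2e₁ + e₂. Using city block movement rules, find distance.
4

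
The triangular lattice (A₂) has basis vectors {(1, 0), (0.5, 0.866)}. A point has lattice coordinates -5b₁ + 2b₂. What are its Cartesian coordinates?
(-4, 1.732)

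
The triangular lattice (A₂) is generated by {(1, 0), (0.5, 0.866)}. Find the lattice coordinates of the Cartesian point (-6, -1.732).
-5b₁ - 2b₂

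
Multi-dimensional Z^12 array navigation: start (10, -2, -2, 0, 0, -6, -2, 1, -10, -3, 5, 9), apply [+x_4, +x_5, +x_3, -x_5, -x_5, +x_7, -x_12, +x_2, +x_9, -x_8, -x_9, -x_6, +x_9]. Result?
(10, -1, -1, 1, -1, -7, -1, 0, -9, -3, 5, 8)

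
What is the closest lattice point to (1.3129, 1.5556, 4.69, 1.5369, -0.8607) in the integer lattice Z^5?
(1, 2, 5, 2, -1)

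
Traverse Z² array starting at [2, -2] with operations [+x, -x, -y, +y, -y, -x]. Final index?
(1, -3)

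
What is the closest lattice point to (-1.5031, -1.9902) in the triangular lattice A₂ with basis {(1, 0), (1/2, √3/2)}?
(-2, -1.732)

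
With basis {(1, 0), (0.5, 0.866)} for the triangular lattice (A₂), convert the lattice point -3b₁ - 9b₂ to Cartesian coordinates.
(-7.5, -7.794)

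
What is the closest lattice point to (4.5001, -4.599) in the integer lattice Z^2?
(5, -5)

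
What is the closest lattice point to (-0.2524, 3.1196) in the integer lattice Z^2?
(0, 3)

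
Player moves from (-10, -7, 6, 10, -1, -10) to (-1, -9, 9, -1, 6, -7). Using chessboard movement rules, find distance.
11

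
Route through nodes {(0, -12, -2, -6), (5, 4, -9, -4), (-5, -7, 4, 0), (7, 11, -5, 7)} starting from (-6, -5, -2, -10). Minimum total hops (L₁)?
95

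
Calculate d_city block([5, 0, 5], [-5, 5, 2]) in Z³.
18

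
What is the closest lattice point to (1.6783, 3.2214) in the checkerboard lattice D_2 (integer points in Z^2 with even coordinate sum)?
(1, 3)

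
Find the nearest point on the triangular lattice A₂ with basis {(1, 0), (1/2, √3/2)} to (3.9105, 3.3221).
(4, 3.464)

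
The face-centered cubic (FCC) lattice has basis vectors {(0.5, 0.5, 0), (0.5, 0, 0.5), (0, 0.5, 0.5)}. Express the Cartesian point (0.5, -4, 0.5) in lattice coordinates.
-4b₁ + 5b₂ - 4b₃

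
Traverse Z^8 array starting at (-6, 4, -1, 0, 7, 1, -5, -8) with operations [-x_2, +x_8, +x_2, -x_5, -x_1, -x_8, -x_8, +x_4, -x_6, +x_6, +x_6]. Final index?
(-7, 4, -1, 1, 6, 2, -5, -9)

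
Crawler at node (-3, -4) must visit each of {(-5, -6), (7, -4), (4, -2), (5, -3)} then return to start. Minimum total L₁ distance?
32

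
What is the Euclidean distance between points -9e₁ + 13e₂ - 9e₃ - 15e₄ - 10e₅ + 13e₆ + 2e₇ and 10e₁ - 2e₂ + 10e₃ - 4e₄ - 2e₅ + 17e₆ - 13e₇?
37.054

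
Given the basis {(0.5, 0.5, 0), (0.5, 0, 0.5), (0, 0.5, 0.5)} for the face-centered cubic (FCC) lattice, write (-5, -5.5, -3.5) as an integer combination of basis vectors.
-7b₁ - 3b₂ - 4b₃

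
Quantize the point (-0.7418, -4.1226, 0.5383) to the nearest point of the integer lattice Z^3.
(-1, -4, 1)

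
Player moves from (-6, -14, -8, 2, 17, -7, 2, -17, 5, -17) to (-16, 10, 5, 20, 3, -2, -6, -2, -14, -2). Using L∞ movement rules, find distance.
24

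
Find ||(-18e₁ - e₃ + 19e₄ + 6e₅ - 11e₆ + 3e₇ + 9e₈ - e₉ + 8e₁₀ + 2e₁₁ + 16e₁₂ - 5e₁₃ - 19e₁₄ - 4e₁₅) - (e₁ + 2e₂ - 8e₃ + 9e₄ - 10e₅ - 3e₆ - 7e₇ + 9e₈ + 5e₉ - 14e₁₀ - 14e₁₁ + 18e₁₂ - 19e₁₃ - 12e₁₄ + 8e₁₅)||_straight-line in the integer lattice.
45.8585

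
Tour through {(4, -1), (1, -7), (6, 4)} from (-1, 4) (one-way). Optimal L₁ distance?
23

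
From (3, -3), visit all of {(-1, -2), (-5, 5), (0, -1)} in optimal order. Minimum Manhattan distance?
18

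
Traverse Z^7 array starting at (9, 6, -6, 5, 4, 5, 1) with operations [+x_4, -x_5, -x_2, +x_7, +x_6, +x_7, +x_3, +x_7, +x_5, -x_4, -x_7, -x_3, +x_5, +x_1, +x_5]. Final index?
(10, 5, -6, 5, 6, 6, 3)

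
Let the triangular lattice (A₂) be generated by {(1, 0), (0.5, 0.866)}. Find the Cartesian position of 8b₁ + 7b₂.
(11.5, 6.062)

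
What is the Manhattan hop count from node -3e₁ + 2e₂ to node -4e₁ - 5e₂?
8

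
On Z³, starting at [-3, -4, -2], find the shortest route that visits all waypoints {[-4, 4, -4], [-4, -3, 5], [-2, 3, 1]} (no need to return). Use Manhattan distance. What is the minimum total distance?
29
(one optimal route: (-3, -4, -2) → (-4, -3, 5) → (-2, 3, 1) → (-4, 4, -4))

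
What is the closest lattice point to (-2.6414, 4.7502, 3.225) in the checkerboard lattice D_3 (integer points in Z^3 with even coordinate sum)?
(-2, 5, 3)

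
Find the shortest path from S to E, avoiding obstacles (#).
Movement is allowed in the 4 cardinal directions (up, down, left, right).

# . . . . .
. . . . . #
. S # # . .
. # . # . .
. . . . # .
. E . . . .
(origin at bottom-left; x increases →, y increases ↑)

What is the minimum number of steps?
5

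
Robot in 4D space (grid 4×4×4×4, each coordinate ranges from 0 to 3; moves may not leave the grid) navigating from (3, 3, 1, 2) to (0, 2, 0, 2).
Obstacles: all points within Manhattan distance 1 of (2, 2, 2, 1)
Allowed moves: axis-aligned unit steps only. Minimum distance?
5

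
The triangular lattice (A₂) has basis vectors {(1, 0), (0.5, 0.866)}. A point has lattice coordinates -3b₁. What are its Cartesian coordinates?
(-3, 0)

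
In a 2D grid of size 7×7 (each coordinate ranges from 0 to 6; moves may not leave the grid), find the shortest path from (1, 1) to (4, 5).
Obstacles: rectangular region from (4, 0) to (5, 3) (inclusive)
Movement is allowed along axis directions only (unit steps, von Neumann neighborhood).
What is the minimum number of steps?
7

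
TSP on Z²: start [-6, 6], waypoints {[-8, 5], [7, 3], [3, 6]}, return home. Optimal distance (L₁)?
36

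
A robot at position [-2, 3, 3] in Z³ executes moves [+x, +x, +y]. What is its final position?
(0, 4, 3)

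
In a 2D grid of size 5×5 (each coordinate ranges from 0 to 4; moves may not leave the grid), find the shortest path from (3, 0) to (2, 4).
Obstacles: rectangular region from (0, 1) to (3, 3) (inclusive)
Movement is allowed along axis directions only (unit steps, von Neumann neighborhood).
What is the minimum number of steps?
7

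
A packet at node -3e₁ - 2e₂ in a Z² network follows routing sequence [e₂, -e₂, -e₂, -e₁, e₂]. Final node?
(-4, -2)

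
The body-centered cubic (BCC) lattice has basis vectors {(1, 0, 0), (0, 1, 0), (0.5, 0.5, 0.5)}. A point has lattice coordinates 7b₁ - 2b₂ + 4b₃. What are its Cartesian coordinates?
(9, 0, 2)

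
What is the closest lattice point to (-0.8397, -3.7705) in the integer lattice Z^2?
(-1, -4)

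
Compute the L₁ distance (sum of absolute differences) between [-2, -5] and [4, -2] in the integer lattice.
9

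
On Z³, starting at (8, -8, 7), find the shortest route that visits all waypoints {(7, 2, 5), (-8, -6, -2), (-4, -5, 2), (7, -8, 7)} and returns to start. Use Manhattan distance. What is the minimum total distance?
70
(one optimal route: (8, -8, 7) → (7, 2, 5) → (-4, -5, 2) → (-8, -6, -2) → (7, -8, 7) → (8, -8, 7))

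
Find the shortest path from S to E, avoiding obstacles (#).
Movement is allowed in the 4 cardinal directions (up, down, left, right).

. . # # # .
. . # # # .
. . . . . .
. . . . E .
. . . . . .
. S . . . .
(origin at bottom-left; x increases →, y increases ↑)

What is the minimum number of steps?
5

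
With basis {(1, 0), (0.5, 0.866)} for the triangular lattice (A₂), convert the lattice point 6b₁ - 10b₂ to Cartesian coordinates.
(1, -8.66)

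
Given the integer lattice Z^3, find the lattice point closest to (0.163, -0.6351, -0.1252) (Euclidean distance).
(0, -1, 0)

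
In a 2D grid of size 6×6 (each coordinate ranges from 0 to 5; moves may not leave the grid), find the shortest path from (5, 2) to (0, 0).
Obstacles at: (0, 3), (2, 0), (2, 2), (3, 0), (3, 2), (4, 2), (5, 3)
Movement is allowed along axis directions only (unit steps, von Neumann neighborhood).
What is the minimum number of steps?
7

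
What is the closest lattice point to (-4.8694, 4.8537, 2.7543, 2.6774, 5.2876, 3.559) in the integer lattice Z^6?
(-5, 5, 3, 3, 5, 4)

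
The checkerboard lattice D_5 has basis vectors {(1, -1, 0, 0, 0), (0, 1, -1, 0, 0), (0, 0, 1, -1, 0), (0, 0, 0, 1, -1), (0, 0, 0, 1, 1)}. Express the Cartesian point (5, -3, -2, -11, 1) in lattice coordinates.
5b₁ + 2b₂ - 6b₄ - 5b₅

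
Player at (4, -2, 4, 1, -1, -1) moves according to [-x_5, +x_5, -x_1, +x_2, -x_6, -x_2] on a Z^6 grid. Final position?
(3, -2, 4, 1, -1, -2)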